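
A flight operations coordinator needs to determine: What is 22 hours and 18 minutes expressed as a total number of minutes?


Hours: 22
Minutes: 18
Convert hours to minutes: 22 x 60 = 1320
Add remaining minutes: 1320 + 18 = 1338

1338


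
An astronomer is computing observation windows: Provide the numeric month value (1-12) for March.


Calendar month order:
2. February
3. March <--
4. April
March is month number 3

3


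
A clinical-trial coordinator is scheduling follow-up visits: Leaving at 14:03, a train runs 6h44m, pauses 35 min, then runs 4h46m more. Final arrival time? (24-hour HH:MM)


Depart: 14:03
Leg 1: +404 min -> 20:47
Layover: +35 min -> 21:22
Leg 2: +286 min -> 02:08
Total travel: 725 minutes = 12h 5m
Arrival: 02:08

02:08


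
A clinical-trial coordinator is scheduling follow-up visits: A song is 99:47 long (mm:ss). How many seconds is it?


Minutes: 99
Extra seconds: 47
Seconds per minute: 60
Minutes to seconds: 99 x 60 = 5940
Total: 5940 + 47 = 5987

5987


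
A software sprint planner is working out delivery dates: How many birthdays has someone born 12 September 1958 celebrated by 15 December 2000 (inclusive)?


Birth: 1958-09-12
Reference: 2000-12-15
Year difference: 2000 - 1958 = 42
Has birthday (09-12) occurred by 12-15? Yes
Age in full years: 42

42


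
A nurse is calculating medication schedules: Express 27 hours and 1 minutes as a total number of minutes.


Hours: 27
Extra minutes: 1
Minutes per hour: 60
Hours to minutes: 27 x 60 = 1620
Total: 1620 + 1 = 1621

1621


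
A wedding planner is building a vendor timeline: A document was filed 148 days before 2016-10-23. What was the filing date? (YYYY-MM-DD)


Start: 2016-10-23
Subtracting 148 days
Days already passed in October: 23
After going back through October: 125 more days to subtract
September 2016: 30 days, 95 remaining
August 2016: 31 days, 64 remaining
July 2016: 31 days, 33 remaining
June 2016: 30 days, 3 remaining
Result: 2016-05-28

2016-05-28


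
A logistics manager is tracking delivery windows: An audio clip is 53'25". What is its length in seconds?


Minutes: 53
Seconds: 25
Convert minutes to seconds: 53 x 60 = 3180
Add remaining seconds: 3180 + 25 = 3205

3205


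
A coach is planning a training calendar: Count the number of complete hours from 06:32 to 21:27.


Start: 06:32
End: 21:27
Hour difference: 21 - 6 = 15 hours
Minute difference: 27 - 32 = -5 minutes
Total minutes: 895
Complete hours: 895 / 60 = 14 (remainder 55)

14


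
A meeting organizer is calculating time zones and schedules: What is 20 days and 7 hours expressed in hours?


Days: 20
Extra hours: 7
Hours per day: 24
Days to hours: 20 x 24 = 480
Total: 480 + 7 = 487

487


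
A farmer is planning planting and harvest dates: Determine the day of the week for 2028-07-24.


Date: 2028-07-24
January 1, 2028 is a Saturday
Day of year: 206
Offset from Jan 1: 205 days
205 mod 7 = 2
Result: Monday

Monday


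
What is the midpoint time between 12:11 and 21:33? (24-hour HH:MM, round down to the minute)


Start time: 12:11 = 731 minutes from midnight
End time: 21:33 = 1293 minutes from midnight
Sum: 731 + 1293 = 2024
Midpoint: 2024 / 2 = 1012 minutes
Convert: 1012 / 60 = 16 hours, 52 minutes
Result: 16:52

16:52


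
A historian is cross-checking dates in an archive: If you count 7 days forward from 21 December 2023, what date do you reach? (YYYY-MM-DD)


Start: 2023-12-21
Adding 7 days
Days remaining in December: 10
Result: 2023-12-28

2023-12-28


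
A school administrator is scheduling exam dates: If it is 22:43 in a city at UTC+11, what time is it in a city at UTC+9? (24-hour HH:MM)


Local time: 22:43 at UTC+11 (offset 11h)
Target zone: UTC+9 (offset 9h)
Difference: 9 - (11) = -2 hours
Calculation: 22 + (-2) = 20
Result: 20:43

20:43


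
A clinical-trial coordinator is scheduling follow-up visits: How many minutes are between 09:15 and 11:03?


Start time: 09:15 = 555 minutes from midnight
End time: 11:03 = 663 minutes from midnight
Difference: 663 - 555 = 108 minutes
That is 1 hours and 48 minutes

108


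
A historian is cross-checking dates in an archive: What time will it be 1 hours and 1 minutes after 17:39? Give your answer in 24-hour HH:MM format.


Start time: 17:39
Adding: 1 hours 1 minutes
Minutes: 39 + 1 = 40
Hours: 17 + 1 + 0 = 18
Result: 18:40

18:40


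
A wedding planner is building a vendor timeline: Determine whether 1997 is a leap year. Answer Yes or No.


Year: 1997
Divisible by 4? 1997 / 4 = 499.25 -> No
Not divisible by 4, so NOT a leap year

No


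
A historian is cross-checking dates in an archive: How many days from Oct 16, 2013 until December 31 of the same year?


Start: October 16, 2013
End: December 31, 2013
Days left in October: 15
November: 30
December: 31
Sum of remaining months: 61
Total: 15 + 61 = 76

76


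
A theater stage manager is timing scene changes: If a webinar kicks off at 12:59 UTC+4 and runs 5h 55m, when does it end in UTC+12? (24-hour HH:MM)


Start: 12:59 in UTC+4
Step 1 - add duration:
  minutes: 59 + 55 = 114 (carry 1h)
  hours: 12 + 5 + 1 = 18
  end in UTC+4: 18:54
Step 2 - convert UTC+4 -> UTC+12:
  offset difference: 12 - (4) = 8 hours
  18 + (8) = 26 -> mod 24 = 2
Result: 02:54 in UTC+12

02:54


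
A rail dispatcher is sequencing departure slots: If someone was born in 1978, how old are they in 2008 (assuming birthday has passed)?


Birth year: 1978
Current year: 2008
Age = current year - birth year
Age = 2008 - 1978 = 30

30


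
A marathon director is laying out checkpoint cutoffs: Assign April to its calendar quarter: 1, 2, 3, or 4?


Month: April (month 4)
Q1: January-March (months 1-3)
Q2: April-June (months 4-6)
Q3: July-September (months 7-9)
Q4: October-December (months 10-12)
Month 4 falls in Q2

2


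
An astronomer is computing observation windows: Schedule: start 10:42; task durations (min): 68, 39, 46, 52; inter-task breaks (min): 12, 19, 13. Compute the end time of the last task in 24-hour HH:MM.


Start: 10:42 = 642 min from midnight
  after task 1 (68 min): 11:50
  after break (12 min): 12:02
  after task 2 (39 min): 12:41
  after break (19 min): 13:00
  after task 3 (46 min): 13:46
  after break (13 min): 13:59
  after task 4 (52 min): 14:51
Total elapsed: 249 minutes
End time: 14:51

14:51


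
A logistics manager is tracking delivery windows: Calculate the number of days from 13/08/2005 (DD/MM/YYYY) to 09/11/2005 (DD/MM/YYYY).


Start date: 2005-08-13
End date: 2005-11-09
Aug 2005: +19 days
Sep 2005: +30 days
Oct 2005: +31 days
Nov 2005: +8 days
Total: 88 days

88


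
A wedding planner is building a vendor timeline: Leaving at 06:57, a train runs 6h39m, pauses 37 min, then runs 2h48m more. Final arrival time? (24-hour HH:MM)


Depart: 06:57
Leg 1: +399 min -> 13:36
Layover: +37 min -> 14:13
Leg 2: +168 min -> 17:01
Total travel: 604 minutes = 10h 4m
Arrival: 17:01

17:01


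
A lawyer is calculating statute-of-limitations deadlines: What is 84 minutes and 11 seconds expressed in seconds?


Minutes: 84
Extra seconds: 11
Seconds per minute: 60
Minutes to seconds: 84 x 60 = 5040
Total: 5040 + 11 = 5051

5051


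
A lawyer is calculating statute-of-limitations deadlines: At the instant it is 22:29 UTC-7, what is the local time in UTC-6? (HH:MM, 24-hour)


Local time: 22:29 at UTC-7 (offset -7h)
Target zone: UTC-6 (offset -6h)
Difference: -6 - (-7) = 1 hours
Calculation: 22 + (1) = 23
Result: 23:29

23:29


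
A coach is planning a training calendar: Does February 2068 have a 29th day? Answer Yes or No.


Year: 2068
Divisible by 4? 2068 / 4 = 517.0 -> Yes
Divisible by 100? 2068 / 100 = 20.68 -> No
Divisible by 4 but not 100, so it IS a leap year

Yes


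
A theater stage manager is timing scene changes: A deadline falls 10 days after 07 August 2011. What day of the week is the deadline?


Start: 2011-08-07 (Sunday)
Step 1 - find target date: add 10 days
  2011-08-07 + 10 days = 2011-08-17
Step 2 - day of week:
  10 mod 7 = 3
  Sunday + 3 days -> Wednesday
Result: Wednesday (2011-08-17)

Wednesday


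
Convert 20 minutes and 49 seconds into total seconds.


Minutes: 20
Seconds: 49
Convert minutes to seconds: 20 x 60 = 1200
Add remaining seconds: 1200 + 49 = 1249

1249


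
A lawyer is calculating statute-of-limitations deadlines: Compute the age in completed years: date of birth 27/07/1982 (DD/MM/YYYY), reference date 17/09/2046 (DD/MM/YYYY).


Birth: 1982-07-27
Reference: 2046-09-17
Year difference: 2046 - 1982 = 64
Has birthday (07-27) occurred by 09-17? Yes
Age in full years: 64

64


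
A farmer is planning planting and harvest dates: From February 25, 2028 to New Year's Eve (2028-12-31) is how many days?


Start: February 25, 2028
End: December 31, 2028
Days left in February: 4
March: 31
April: 30
May: 31
June: 30
... plus remaining months
Sum of remaining months: 306
Total: 4 + 306 = 310

310


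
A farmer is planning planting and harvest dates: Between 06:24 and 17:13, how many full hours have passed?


Start: 06:24
End: 17:13
Hour difference: 17 - 6 = 11 hours
Minute difference: 13 - 24 = -11 minutes
Total minutes: 649
Complete hours: 649 / 60 = 10 (remainder 49)

10


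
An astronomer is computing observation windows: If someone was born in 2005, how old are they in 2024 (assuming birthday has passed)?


Birth year: 2005
Current year: 2024
Age = current year - birth year
Age = 2024 - 2005 = 19

19


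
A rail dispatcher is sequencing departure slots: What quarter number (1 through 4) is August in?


Month: August (month 8)
Q1: January-March (months 1-3)
Q2: April-June (months 4-6)
Q3: July-September (months 7-9)
Q4: October-December (months 10-12)
Month 8 falls in Q3

3


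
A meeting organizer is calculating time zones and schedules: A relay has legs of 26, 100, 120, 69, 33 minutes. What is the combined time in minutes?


Durations: 26, 100, 120, 69, 33
Running sum: 26
+ 100 = 126
+ 120 = 246
+ 69 = 315
+ 33 = 348
Total duration: 348 minutes
That is 5 hours and 48 minutes

348


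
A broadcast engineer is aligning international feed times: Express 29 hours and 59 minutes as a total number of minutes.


Hours: 29
Extra minutes: 59
Minutes per hour: 60
Hours to minutes: 29 x 60 = 1740
Total: 1740 + 59 = 1799

1799


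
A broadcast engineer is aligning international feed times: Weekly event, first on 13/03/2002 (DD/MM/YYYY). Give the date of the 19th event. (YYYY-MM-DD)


First occurrence: 2002-03-13 (occurrence 1)
Each occurrence is 7 days after the previous.
Occurrence 19 is 18 weeks after the first.
18 weeks = 126 days
2002-03-13 + 126 days = 2002-07-17

2002-07-17


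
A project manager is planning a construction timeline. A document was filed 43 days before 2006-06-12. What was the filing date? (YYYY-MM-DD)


Start: 2006-06-12
Subtracting 43 days
Days already passed in June: 12
After going back through June: 31 more days to subtract
May 2006 has 31 days, need 31
Result: 2006-04-30

2006-04-30


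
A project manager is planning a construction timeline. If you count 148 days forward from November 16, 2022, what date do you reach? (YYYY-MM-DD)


Start: 2022-11-16
Adding 148 days
Days remaining in November: 14
After November: 134 days still to add
December 2022: 31 days, 103 remaining
January 2023: 31 days, 72 remaining
February 2023: 28 days, 44 remaining
March 2023: 31 days, 13 remaining
Result: 2023-04-13

2023-04-13


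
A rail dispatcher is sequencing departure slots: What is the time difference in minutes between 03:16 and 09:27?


Start time: 03:16 = 196 minutes from midnight
End time: 09:27 = 567 minutes from midnight
Difference: 567 - 196 = 371 minutes
That is 6 hours and 11 minutes

371


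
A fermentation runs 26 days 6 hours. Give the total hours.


Days: 26
Extra hours: 6
Hours per day: 24
Days to hours: 26 x 24 = 624
Total: 624 + 6 = 630

630


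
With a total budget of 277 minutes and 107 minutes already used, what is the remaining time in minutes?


Total budget: 277 minutes
Time used: 107 minutes
Remaining: 277 - 107 = 170 minutes
Percent used: 38.6%
Percent remaining: 61.4%

170


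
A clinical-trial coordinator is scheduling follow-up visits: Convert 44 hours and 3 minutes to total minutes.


Hours: 44
Minutes: 3
Convert hours to minutes: 44 x 60 = 2640
Add remaining minutes: 2640 + 3 = 2643

2643


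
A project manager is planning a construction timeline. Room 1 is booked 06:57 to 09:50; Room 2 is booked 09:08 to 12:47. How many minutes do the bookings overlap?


Interval A: [417, 590] minutes from midnight
Interval B: [548, 767] minutes from midnight
Overlap start = max(417, 548) = 548
Overlap end = min(590, 767) = 590
Overlap = 590 - 548 = 42 minutes

42


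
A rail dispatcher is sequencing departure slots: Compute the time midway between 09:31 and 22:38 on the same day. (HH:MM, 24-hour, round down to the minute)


Start time: 09:31 = 571 minutes from midnight
End time: 22:38 = 1358 minutes from midnight
Sum: 571 + 1358 = 1929
Midpoint: 1929 / 2 = 964 minutes
Convert: 964 / 60 = 16 hours, 4 minutes
Result: 16:04

16:04


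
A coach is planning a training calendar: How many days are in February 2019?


Month: February
Year: 2019
2019 is not a leap year
February has 28 days
Total: 28 days

28


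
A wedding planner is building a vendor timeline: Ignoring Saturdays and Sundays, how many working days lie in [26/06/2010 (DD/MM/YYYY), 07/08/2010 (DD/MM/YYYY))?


Start: 2010-06-26 (Saturday)
End (exclusive): 2010-08-07 (Saturday)
Total calendar days: 42
Full weeks: 42 // 7 = 6 -> 30 weekdays
Remaining 0 days starting on Saturday:
Total business days: 30 + 0 = 30

30


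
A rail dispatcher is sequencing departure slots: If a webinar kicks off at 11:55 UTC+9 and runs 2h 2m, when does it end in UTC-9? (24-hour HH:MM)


Start: 11:55 in UTC+9
Step 1 - add duration:
  minutes: 55 + 2 = 57
  hours: 11 + 2 + 0 = 13
  end in UTC+9: 13:57
Step 2 - convert UTC+9 -> UTC-9:
  offset difference: -9 - (9) = -18 hours
  13 + (-18) = -5 -> mod 24 = 19
Result: 19:57 in UTC-9

19:57


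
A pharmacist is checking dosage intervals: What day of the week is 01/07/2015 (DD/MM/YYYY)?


Date: 2015-07-01
January 1, 2015 is a Thursday
Day of year: 182
Offset from Jan 1: 181 days
181 mod 7 = 6
Result: Wednesday

Wednesday


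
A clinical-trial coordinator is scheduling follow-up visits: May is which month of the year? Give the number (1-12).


Calendar month order:
4. April
5. May <--
6. June
May is month number 5

5


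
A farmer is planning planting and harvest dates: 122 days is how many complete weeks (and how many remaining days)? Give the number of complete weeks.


Total days: 122
Days per week: 7
Division: 122 / 7 = 17 remainder 3
Complete weeks: 17
Remaining days: 3

17


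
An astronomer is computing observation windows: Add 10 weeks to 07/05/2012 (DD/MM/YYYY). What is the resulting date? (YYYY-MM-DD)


Start: 2012-05-07
Weeks to add: 10
Convert to days: 10 x 7 = 70 days
Add 70 days to 2012-05-07
Result: 2012-07-16

2012-07-16


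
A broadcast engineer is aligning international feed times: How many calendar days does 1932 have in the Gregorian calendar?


Year: 1932
Check leap year rules:
Divisible by 4? Yes
Divisible by 100? No
1932 is a leap year
Days: 366

366


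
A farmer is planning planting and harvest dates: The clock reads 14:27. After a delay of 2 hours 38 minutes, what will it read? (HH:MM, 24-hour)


Start time: 14:27
Adding: 2 hours 38 minutes
Minutes: 27 + 38 = 65
Minute overflow: 65 >= 60, so carry 1 hour, minutes = 5
Hours: 14 + 2 + 1 = 17
Result: 17:05

17:05


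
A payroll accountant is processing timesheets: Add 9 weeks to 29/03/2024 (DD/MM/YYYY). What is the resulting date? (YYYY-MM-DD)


Start: 2024-03-29
Weeks to add: 9
Convert to days: 9 x 7 = 63 days
Add 63 days to 2024-03-29
Result: 2024-05-31

2024-05-31


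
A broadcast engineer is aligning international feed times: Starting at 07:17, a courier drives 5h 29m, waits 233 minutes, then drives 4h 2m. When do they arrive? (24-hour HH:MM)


Depart: 07:17
Leg 1: +329 min -> 12:46
Layover: +233 min -> 16:39
Leg 2: +242 min -> 20:41
Total travel: 804 minutes = 13h 24m
Arrival: 20:41

20:41


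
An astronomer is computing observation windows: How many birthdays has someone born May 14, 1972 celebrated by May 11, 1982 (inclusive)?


Birth: 1972-05-14
Reference: 1982-05-11
Year difference: 1982 - 1972 = 10
Has birthday (05-14) occurred by 05-11? No
Birthday not yet reached this year -> subtract 1
Age in full years: 9

9


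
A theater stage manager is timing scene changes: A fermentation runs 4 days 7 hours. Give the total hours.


Days: 4
Extra hours: 7
Hours per day: 24
Days to hours: 4 x 24 = 96
Total: 96 + 7 = 103

103


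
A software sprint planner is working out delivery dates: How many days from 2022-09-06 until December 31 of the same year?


Start: September 06, 2022
End: December 31, 2022
Days left in September: 24
October: 31
November: 30
December: 31
Sum of remaining months: 92
Total: 24 + 92 = 116

116


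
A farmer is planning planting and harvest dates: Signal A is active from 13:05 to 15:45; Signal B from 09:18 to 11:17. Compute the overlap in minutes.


Interval A: [785, 945] minutes from midnight
Interval B: [558, 677] minutes from midnight
Overlap start = max(785, 558) = 785
Overlap end = min(945, 677) = 677
End <= start, so the intervals do not overlap: 0 minutes

0


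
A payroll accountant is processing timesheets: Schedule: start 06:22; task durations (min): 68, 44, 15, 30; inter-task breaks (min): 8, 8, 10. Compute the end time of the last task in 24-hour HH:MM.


Start: 06:22 = 382 min from midnight
  after task 1 (68 min): 07:30
  after break (8 min): 07:38
  after task 2 (44 min): 08:22
  after break (8 min): 08:30
  after task 3 (15 min): 08:45
  after break (10 min): 08:55
  after task 4 (30 min): 09:25
Total elapsed: 183 minutes
End time: 09:25

09:25


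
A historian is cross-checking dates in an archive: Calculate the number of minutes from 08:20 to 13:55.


Start time: 08:20 = 500 minutes from midnight
End time: 13:55 = 835 minutes from midnight
Difference: 835 - 500 = 335 minutes
That is 5 hours and 35 minutes

335


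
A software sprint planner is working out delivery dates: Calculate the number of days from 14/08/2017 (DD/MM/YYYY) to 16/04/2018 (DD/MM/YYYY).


Start date: 2017-08-14
End date: 2018-04-16
Aug 2017: +18 days
Sep 2017: +30 days
Oct 2017: +31 days
... (6 more months)
Total: 245 days

245


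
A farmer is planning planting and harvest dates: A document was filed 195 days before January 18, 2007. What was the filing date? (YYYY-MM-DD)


Start: 2007-01-18
Subtracting 195 days
Days already passed in January: 18
After going back through January: 177 more days to subtract
December 2006: 31 days, 146 remaining
November 2006: 30 days, 116 remaining
October 2006: 31 days, 85 remaining
September 2006: 30 days, 55 remaining
Result: 2006-07-07

2006-07-07


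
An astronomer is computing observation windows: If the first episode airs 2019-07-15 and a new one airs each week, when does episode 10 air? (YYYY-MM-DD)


First occurrence: 2019-07-15 (occurrence 1)
Each occurrence is 7 days after the previous.
Occurrence 10 is 9 weeks after the first.
9 weeks = 63 days
2019-07-15 + 63 days = 2019-09-16

2019-09-16


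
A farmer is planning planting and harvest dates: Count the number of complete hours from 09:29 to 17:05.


Start: 09:29
End: 17:05
Hour difference: 17 - 9 = 8 hours
Minute difference: 5 - 29 = -24 minutes
Total minutes: 456
Complete hours: 456 / 60 = 7 (remainder 36)

7


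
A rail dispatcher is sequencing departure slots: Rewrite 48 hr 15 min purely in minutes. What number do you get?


Hours: 48
Extra minutes: 15
Minutes per hour: 60
Hours to minutes: 48 x 60 = 2880
Total: 2880 + 15 = 2895

2895


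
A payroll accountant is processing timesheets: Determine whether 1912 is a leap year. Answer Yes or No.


Year: 1912
Divisible by 4? 1912 / 4 = 478.0 -> Yes
Divisible by 100? 1912 / 100 = 19.12 -> No
Divisible by 4 but not 100, so it IS a leap year

Yes


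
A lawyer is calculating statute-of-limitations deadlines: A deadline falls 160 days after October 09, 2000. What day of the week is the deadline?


Start: 2000-10-09 (Monday)
Step 1 - find target date: add 160 days
  2000-10-09 + 160 days = 2001-03-18
Step 2 - day of week:
  160 mod 7 = 6
  Monday + 6 days -> Sunday
Result: Sunday (2001-03-18)

Sunday


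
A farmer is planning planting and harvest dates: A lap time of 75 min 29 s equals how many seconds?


Minutes: 75
Seconds: 29
Convert minutes to seconds: 75 x 60 = 4500
Add remaining seconds: 4500 + 29 = 4529

4529


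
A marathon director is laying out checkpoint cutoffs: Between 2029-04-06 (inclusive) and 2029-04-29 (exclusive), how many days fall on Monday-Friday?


Start: 2029-04-06 (Friday)
End (exclusive): 2029-04-29 (Sunday)
Total calendar days: 23
Full weeks: 23 // 7 = 3 -> 15 weekdays
Remaining 2 days starting on Friday:
  Fri(w), Sat(-) -> 1 weekdays
Total business days: 15 + 1 = 16

16


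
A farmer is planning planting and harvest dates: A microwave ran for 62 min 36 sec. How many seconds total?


Minutes: 62
Extra seconds: 36
Seconds per minute: 60
Minutes to seconds: 62 x 60 = 3720
Total: 3720 + 36 = 3756

3756


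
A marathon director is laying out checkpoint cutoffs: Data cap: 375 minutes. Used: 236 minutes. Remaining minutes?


Total budget: 375 minutes
Time used: 236 minutes
Remaining: 375 - 236 = 139 minutes
Percent used: 62.9%
Percent remaining: 37.1%

139


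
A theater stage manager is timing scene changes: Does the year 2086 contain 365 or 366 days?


Year: 2086
Check leap year rules:
Divisible by 4? No
2086 is not a leap year
Days: 365

365


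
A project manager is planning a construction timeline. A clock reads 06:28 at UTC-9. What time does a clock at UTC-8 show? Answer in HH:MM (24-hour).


Local time: 06:28 at UTC-9 (offset -9h)
Target zone: UTC-8 (offset -8h)
Difference: -8 - (-9) = 1 hours
Calculation: 6 + (1) = 7
Result: 07:28

07:28


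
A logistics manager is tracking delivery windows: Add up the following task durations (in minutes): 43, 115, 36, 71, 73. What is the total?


Durations: 43, 115, 36, 71, 73
Running sum: 43
+ 115 = 158
+ 36 = 194
+ 71 = 265
+ 73 = 338
Total duration: 338 minutes
That is 5 hours and 38 minutes

338


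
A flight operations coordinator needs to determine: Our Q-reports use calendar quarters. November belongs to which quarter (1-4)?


Month: November (month 11)
Q1: January-March (months 1-3)
Q2: April-June (months 4-6)
Q3: July-September (months 7-9)
Q4: October-December (months 10-12)
Month 11 falls in Q4

4


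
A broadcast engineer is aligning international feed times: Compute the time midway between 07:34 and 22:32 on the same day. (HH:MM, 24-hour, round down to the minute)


Start time: 07:34 = 454 minutes from midnight
End time: 22:32 = 1352 minutes from midnight
Sum: 454 + 1352 = 1806
Midpoint: 1806 / 2 = 903 minutes
Convert: 903 / 60 = 15 hours, 3 minutes
Result: 15:03

15:03


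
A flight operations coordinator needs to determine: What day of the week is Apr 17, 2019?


Date: 2019-04-17
January 1, 2019 is a Tuesday
Day of year: 107
Offset from Jan 1: 106 days
106 mod 7 = 1
Result: Wednesday

Wednesday


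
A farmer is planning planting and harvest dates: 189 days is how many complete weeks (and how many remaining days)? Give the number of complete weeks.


Total days: 189
Days per week: 7
Division: 189 / 7 = 27 remainder 0
Complete weeks: 27
Remaining days: 0

27


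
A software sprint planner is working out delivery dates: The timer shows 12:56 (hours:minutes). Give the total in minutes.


Hours: 12
Minutes: 56
Convert hours to minutes: 12 x 60 = 720
Add remaining minutes: 720 + 56 = 776

776


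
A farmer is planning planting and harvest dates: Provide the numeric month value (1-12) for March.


Calendar month order:
2. February
3. March <--
4. April
March is month number 3

3


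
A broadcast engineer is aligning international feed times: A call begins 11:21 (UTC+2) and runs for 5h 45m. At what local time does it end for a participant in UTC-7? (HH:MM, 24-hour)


Start: 11:21 in UTC+2
Step 1 - add duration:
  minutes: 21 + 45 = 66 (carry 1h)
  hours: 11 + 5 + 1 = 17
  end in UTC+2: 17:06
Step 2 - convert UTC+2 -> UTC-7:
  offset difference: -7 - (2) = -9 hours
  17 + (-9) = 8 -> mod 24 = 8
Result: 08:06 in UTC-7

08:06


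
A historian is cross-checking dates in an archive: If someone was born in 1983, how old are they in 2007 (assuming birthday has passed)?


Birth year: 1983
Current year: 2007
Age = current year - birth year
Age = 2007 - 1983 = 24

24


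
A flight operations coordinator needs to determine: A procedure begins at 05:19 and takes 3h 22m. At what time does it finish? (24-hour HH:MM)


Start time: 05:19
Adding: 3 hours 22 minutes
Minutes: 19 + 22 = 41
Hours: 5 + 3 + 0 = 8
Result: 08:41

08:41


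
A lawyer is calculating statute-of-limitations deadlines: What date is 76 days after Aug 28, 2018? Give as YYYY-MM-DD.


Start: 2018-08-28
Adding 76 days
Days remaining in August: 3
After August: 73 days still to add
September 2018: 30 days, 43 remaining
October 2018: 31 days, 12 remaining
November 2018 has 30 days, need 12
Result: 2018-11-12

2018-11-12


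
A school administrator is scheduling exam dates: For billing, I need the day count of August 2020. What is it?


Month: August
Year: 2020
August is a 31-day month
Total: 31 days

31


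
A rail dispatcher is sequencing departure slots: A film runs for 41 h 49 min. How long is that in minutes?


Hours: 41
Minutes: 49
Convert hours to minutes: 41 x 60 = 2460
Add remaining minutes: 2460 + 49 = 2509

2509


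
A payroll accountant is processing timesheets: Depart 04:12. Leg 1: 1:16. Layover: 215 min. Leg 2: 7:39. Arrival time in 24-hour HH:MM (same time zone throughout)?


Depart: 04:12
Leg 1: +76 min -> 05:28
Layover: +215 min -> 09:03
Leg 2: +459 min -> 16:42
Total travel: 750 minutes = 12h 30m
Arrival: 16:42

16:42


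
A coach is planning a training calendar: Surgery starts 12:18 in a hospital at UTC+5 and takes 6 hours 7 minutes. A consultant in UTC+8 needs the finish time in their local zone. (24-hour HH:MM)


Start: 12:18 in UTC+5
Step 1 - add duration:
  minutes: 18 + 7 = 25
  hours: 12 + 6 + 0 = 18
  end in UTC+5: 18:25
Step 2 - convert UTC+5 -> UTC+8:
  offset difference: 8 - (5) = 3 hours
  18 + (3) = 21 -> mod 24 = 21
Result: 21:25 in UTC+8

21:25


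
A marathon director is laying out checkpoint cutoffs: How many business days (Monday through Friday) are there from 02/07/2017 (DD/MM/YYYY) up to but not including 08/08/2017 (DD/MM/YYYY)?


Start: 2017-07-02 (Sunday)
End (exclusive): 2017-08-08 (Tuesday)
Total calendar days: 37
Full weeks: 37 // 7 = 5 -> 25 weekdays
Remaining 2 days starting on Sunday:
  Sun(-), Mon(w) -> 1 weekdays
Total business days: 25 + 1 = 26

26


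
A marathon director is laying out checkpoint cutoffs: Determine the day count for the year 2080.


Year: 2080
Check leap year rules:
Divisible by 4? Yes
Divisible by 100? No
2080 is a leap year
Days: 366

366


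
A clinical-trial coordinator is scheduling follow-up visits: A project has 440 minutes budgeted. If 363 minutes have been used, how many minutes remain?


Total budget: 440 minutes
Time used: 363 minutes
Remaining: 440 - 363 = 77 minutes
Percent used: 82.5%
Percent remaining: 17.5%

77


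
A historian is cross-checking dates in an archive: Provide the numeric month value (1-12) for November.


Calendar month order:
10. October
11. November <--
12. December
November is month number 11

11


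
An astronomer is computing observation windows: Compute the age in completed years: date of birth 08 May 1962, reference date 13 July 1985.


Birth: 1962-05-08
Reference: 1985-07-13
Year difference: 1985 - 1962 = 23
Has birthday (05-08) occurred by 07-13? Yes
Age in full years: 23

23


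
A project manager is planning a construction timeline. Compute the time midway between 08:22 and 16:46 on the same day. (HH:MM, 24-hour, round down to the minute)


Start time: 08:22 = 502 minutes from midnight
End time: 16:46 = 1006 minutes from midnight
Sum: 502 + 1006 = 1508
Midpoint: 1508 / 2 = 754 minutes
Convert: 754 / 60 = 12 hours, 34 minutes
Result: 12:34

12:34


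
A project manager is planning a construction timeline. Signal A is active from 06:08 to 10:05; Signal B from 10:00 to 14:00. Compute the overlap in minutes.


Interval A: [368, 605] minutes from midnight
Interval B: [600, 840] minutes from midnight
Overlap start = max(368, 600) = 600
Overlap end = min(605, 840) = 605
Overlap = 605 - 600 = 5 minutes

5


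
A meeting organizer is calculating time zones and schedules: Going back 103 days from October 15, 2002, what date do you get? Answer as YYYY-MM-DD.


Start: 2002-10-15
Subtracting 103 days
Days already passed in October: 15
After going back through October: 88 more days to subtract
September 2002: 30 days, 58 remaining
August 2002: 31 days, 27 remaining
July 2002 has 31 days, need 27
Result: 2002-07-04

2002-07-04


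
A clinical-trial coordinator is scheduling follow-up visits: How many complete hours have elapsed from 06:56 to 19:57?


Start: 06:56
End: 19:57
Hour difference: 19 - 6 = 13 hours
Minute difference: 57 - 56 = 1 minutes
Total minutes: 781
Complete hours: 781 / 60 = 13 (remainder 1)

13


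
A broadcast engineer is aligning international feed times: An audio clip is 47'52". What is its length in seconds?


Minutes: 47
Seconds: 52
Convert minutes to seconds: 47 x 60 = 2820
Add remaining seconds: 2820 + 52 = 2872

2872


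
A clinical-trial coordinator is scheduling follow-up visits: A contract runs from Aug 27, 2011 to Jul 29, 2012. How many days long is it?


Start date: 2011-08-27
End date: 2012-07-29
Aug 2011: +5 days
Sep 2011: +30 days
Oct 2011: +31 days
... (9 more months)
Total: 337 days

337


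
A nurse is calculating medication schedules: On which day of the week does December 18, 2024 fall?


Date: 2024-12-18
January 1, 2024 is a Monday
Day of year: 353
Offset from Jan 1: 352 days
352 mod 7 = 2
Result: Wednesday

Wednesday


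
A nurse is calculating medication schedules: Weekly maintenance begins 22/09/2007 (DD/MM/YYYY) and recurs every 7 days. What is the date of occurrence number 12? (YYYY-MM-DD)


First occurrence: 2007-09-22 (occurrence 1)
Each occurrence is 7 days after the previous.
Occurrence 12 is 11 weeks after the first.
11 weeks = 77 days
2007-09-22 + 77 days = 2007-12-08

2007-12-08


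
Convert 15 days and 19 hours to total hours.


Days: 15
Extra hours: 19
Hours per day: 24
Days to hours: 15 x 24 = 360
Total: 360 + 19 = 379

379


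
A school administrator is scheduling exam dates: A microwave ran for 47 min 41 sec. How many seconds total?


Minutes: 47
Extra seconds: 41
Seconds per minute: 60
Minutes to seconds: 47 x 60 = 2820
Total: 2820 + 41 = 2861

2861


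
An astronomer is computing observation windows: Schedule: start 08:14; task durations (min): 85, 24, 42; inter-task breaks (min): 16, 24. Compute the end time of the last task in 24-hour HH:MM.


Start: 08:14 = 494 min from midnight
  after task 1 (85 min): 09:39
  after break (16 min): 09:55
  after task 2 (24 min): 10:19
  after break (24 min): 10:43
  after task 3 (42 min): 11:25
Total elapsed: 191 minutes
End time: 11:25

11:25


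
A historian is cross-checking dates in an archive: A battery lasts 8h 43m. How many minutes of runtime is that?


Hours: 8
Extra minutes: 43
Minutes per hour: 60
Hours to minutes: 8 x 60 = 480
Total: 480 + 43 = 523

523


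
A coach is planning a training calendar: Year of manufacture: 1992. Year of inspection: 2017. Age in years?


Birth year: 1992
Current year: 2017
Age = current year - birth year
Age = 2017 - 1992 = 25

25


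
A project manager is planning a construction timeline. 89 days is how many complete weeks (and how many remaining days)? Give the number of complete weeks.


Total days: 89
Days per week: 7
Division: 89 / 7 = 12 remainder 5
Complete weeks: 12
Remaining days: 5

12


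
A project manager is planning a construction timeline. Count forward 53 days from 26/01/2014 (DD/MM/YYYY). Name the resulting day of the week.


Start: 2014-01-26 (Sunday)
Step 1 - find target date: add 53 days
  2014-01-26 + 53 days = 2014-03-20
Step 2 - day of week:
  53 mod 7 = 4
  Sunday + 4 days -> Thursday
Result: Thursday (2014-03-20)

Thursday


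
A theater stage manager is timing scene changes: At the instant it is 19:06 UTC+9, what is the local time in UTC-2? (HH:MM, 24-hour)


Local time: 19:06 at UTC+9 (offset 9h)
Target zone: UTC-2 (offset -2h)
Difference: -2 - (9) = -11 hours
Calculation: 19 + (-11) = 8
Result: 08:06

08:06


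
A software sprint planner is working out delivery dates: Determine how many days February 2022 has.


Month: February
Year: 2022
2022 is not a leap year
February has 28 days
Total: 28 days

28


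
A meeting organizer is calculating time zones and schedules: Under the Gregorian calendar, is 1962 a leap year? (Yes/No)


Year: 1962
Divisible by 4? 1962 / 4 = 490.5 -> No
Not divisible by 4, so NOT a leap year

No


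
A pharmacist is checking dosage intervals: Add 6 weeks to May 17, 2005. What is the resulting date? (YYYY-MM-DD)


Start: 2005-05-17
Weeks to add: 6
Convert to days: 6 x 7 = 42 days
Add 42 days to 2005-05-17
Result: 2005-06-28

2005-06-28


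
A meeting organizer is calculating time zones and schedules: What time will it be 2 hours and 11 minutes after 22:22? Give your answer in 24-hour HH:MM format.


Start time: 22:22
Adding: 2 hours 11 minutes
Minutes: 22 + 11 = 33
Hours: 22 + 2 + 0 = 24
Hour wraparound: 24 mod 24 = 0
Result: 00:33

00:33


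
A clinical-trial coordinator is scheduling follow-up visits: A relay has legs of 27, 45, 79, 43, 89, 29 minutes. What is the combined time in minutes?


Durations: 27, 45, 79, 43, 89, 29
Running sum: 27
+ 45 = 72
+ 79 = 151
+ 43 = 194
+ 89 = 283
+ 29 = 312
Total duration: 312 minutes
That is 5 hours and 12 minutes

312


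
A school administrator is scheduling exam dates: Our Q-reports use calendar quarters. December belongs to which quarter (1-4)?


Month: December (month 12)
Q1: January-March (months 1-3)
Q2: April-June (months 4-6)
Q3: July-September (months 7-9)
Q4: October-December (months 10-12)
Month 12 falls in Q4

4


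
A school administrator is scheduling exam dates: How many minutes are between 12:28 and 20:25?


Start time: 12:28 = 748 minutes from midnight
End time: 20:25 = 1225 minutes from midnight
Difference: 1225 - 748 = 477 minutes
That is 7 hours and 57 minutes

477


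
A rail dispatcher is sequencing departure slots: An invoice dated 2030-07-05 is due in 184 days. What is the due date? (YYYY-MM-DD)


Start: 2030-07-05
Adding 184 days
Days remaining in July: 26
After July: 158 days still to add
August 2030: 31 days, 127 remaining
September 2030: 30 days, 97 remaining
October 2030: 31 days, 66 remaining
November 2030: 30 days, 36 remaining
Result: 2031-01-05

2031-01-05


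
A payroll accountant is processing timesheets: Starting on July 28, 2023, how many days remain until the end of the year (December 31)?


Start: July 28, 2023
End: December 31, 2023
Days left in July: 3
August: 31
September: 30
October: 31
November: 30
... plus remaining months
Sum of remaining months: 153
Total: 3 + 153 = 156

156


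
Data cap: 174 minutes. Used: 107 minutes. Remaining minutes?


Total budget: 174 minutes
Time used: 107 minutes
Remaining: 174 - 107 = 67 minutes
Percent used: 61.5%
Percent remaining: 38.5%

67


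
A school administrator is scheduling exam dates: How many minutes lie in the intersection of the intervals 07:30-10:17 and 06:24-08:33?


Interval A: [450, 617] minutes from midnight
Interval B: [384, 513] minutes from midnight
Overlap start = max(450, 384) = 450
Overlap end = min(617, 513) = 513
Overlap = 513 - 450 = 63 minutes

63


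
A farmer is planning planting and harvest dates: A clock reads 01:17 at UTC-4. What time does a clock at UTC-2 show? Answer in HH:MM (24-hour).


Local time: 01:17 at UTC-4 (offset -4h)
Target zone: UTC-2 (offset -2h)
Difference: -2 - (-4) = 2 hours
Calculation: 1 + (2) = 3
Result: 03:17

03:17


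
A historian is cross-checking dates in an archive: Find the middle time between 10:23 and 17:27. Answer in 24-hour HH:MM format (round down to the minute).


Start time: 10:23 = 623 minutes from midnight
End time: 17:27 = 1047 minutes from midnight
Sum: 623 + 1047 = 1670
Midpoint: 1670 / 2 = 835 minutes
Convert: 835 / 60 = 13 hours, 55 minutes
Result: 13:55

13:55


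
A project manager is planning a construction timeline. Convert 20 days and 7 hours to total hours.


Days: 20
Extra hours: 7
Hours per day: 24
Days to hours: 20 x 24 = 480
Total: 480 + 7 = 487

487


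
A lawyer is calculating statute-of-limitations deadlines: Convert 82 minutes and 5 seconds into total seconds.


Minutes: 82
Seconds: 5
Convert minutes to seconds: 82 x 60 = 4920
Add remaining seconds: 4920 + 5 = 4925

4925


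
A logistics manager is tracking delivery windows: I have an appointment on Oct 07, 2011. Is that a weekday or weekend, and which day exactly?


Date: 2011-10-07
January 1, 2011 is a Saturday
Day of year: 280
Offset from Jan 1: 279 days
279 mod 7 = 6
Result: Friday

Friday


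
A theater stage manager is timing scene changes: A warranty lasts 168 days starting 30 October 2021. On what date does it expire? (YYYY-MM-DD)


Start: 2021-10-30
Adding 168 days
Days remaining in October: 1
After October: 167 days still to add
November 2021: 30 days, 137 remaining
December 2021: 31 days, 106 remaining
January 2022: 31 days, 75 remaining
February 2022: 28 days, 47 remaining
Result: 2022-04-16

2022-04-16


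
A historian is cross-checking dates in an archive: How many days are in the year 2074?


Year: 2074
Check leap year rules:
Divisible by 4? No
2074 is not a leap year
Days: 365

365


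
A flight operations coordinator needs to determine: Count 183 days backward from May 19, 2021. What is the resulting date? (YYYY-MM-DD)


Start: 2021-05-19
Subtracting 183 days
Days already passed in May: 19
After going back through May: 164 more days to subtract
April 2021: 30 days, 134 remaining
March 2021: 31 days, 103 remaining
February 2021: 28 days, 75 remaining
January 2021: 31 days, 44 remaining
Result: 2020-11-17

2020-11-17


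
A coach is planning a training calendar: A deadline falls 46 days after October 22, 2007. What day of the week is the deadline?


Start: 2007-10-22 (Monday)
Step 1 - find target date: add 46 days
  2007-10-22 + 46 days = 2007-12-07
Step 2 - day of week:
  46 mod 7 = 4
  Monday + 4 days -> Friday
Result: Friday (2007-12-07)

Friday


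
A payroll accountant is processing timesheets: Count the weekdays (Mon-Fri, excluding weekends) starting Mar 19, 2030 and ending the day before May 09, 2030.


Start: 2030-03-19 (Tuesday)
End (exclusive): 2030-05-09 (Thursday)
Total calendar days: 51
Full weeks: 51 // 7 = 7 -> 35 weekdays
Remaining 2 days starting on Tuesday:
  Tue(w), Wed(w) -> 2 weekdays
Total business days: 35 + 2 = 37

37


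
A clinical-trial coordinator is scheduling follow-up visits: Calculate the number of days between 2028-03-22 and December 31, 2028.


Start: March 22, 2028
End: December 31, 2028
Days left in March: 9
April: 30
May: 31
June: 30
July: 31
... plus remaining months
Sum of remaining months: 275
Total: 9 + 275 = 284

284


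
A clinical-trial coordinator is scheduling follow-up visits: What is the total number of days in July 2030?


Month: July
Year: 2030
July is a 31-day month
Total: 31 days

31
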